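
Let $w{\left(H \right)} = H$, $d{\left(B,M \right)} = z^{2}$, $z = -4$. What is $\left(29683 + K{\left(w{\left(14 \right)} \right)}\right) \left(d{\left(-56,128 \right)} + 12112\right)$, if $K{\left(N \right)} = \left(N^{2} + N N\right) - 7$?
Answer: $364664704$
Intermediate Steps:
$d{\left(B,M \right)} = 16$ ($d{\left(B,M \right)} = \left(-4\right)^{2} = 16$)
$K{\left(N \right)} = -7 + 2 N^{2}$ ($K{\left(N \right)} = \left(N^{2} + N^{2}\right) - 7 = 2 N^{2} - 7 = -7 + 2 N^{2}$)
$\left(29683 + K{\left(w{\left(14 \right)} \right)}\right) \left(d{\left(-56,128 \right)} + 12112\right) = \left(29683 - \left(7 - 2 \cdot 14^{2}\right)\right) \left(16 + 12112\right) = \left(29683 + \left(-7 + 2 \cdot 196\right)\right) 12128 = \left(29683 + \left(-7 + 392\right)\right) 12128 = \left(29683 + 385\right) 12128 = 30068 \cdot 12128 = 364664704$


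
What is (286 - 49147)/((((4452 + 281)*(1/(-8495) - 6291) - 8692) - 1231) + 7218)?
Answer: 138358065/84321394231 ≈ 0.0016408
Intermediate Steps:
(286 - 49147)/((((4452 + 281)*(1/(-8495) - 6291) - 8692) - 1231) + 7218) = -48861/(((4733*(-1/8495 - 6291) - 8692) - 1231) + 7218) = -48861/(((4733*(-53442046/8495) - 8692) - 1231) + 7218) = -48861/(((-252941203718/8495 - 8692) - 1231) + 7218) = -48861/((-253015042258/8495 - 1231) + 7218) = -48861/(-253025499603/8495 + 7218) = -48861/(-252964182693/8495) = -48861*(-8495/252964182693) = 138358065/84321394231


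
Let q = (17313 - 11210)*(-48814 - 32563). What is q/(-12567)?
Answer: 496643831/12567 ≈ 39520.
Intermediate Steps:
q = -496643831 (q = 6103*(-81377) = -496643831)
q/(-12567) = -496643831/(-12567) = -496643831*(-1/12567) = 496643831/12567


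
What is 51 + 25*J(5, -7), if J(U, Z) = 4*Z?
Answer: -649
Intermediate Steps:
51 + 25*J(5, -7) = 51 + 25*(4*(-7)) = 51 + 25*(-28) = 51 - 700 = -649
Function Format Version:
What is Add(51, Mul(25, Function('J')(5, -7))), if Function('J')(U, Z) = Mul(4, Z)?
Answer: -649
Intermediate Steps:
Add(51, Mul(25, Function('J')(5, -7))) = Add(51, Mul(25, Mul(4, -7))) = Add(51, Mul(25, -28)) = Add(51, -700) = -649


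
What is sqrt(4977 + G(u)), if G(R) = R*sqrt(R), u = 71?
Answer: sqrt(4977 + 71*sqrt(71)) ≈ 74.668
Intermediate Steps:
G(R) = R**(3/2)
sqrt(4977 + G(u)) = sqrt(4977 + 71**(3/2)) = sqrt(4977 + 71*sqrt(71))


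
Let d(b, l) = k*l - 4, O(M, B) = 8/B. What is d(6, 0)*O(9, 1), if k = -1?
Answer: -32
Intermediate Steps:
d(b, l) = -4 - l (d(b, l) = -l - 4 = -4 - l)
d(6, 0)*O(9, 1) = (-4 - 1*0)*(8/1) = (-4 + 0)*(8*1) = -4*8 = -32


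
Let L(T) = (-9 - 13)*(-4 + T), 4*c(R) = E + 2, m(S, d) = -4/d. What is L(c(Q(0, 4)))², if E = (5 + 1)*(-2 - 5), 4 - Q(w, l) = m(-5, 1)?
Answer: 94864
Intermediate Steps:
Q(w, l) = 8 (Q(w, l) = 4 - (-4)/1 = 4 - (-4) = 4 - 1*(-4) = 4 + 4 = 8)
E = -42 (E = 6*(-7) = -42)
c(R) = -10 (c(R) = (-42 + 2)/4 = (¼)*(-40) = -10)
L(T) = 88 - 22*T (L(T) = -22*(-4 + T) = 88 - 22*T)
L(c(Q(0, 4)))² = (88 - 22*(-10))² = (88 + 220)² = 308² = 94864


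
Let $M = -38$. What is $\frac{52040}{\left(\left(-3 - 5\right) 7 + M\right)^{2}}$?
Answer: $\frac{13010}{2209} \approx 5.8895$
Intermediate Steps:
$\frac{52040}{\left(\left(-3 - 5\right) 7 + M\right)^{2}} = \frac{52040}{\left(\left(-3 - 5\right) 7 - 38\right)^{2}} = \frac{52040}{\left(\left(-8\right) 7 - 38\right)^{2}} = \frac{52040}{\left(-56 - 38\right)^{2}} = \frac{52040}{\left(-94\right)^{2}} = \frac{52040}{8836} = 52040 \cdot \frac{1}{8836} = \frac{13010}{2209}$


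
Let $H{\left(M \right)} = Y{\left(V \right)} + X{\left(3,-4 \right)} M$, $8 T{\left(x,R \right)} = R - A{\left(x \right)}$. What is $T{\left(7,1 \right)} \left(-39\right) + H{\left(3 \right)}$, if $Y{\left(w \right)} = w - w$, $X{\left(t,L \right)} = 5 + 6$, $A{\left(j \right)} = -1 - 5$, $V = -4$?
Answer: $- \frac{9}{8} \approx -1.125$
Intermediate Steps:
$A{\left(j \right)} = -6$
$X{\left(t,L \right)} = 11$
$T{\left(x,R \right)} = \frac{3}{4} + \frac{R}{8}$ ($T{\left(x,R \right)} = \frac{R - -6}{8} = \frac{R + 6}{8} = \frac{6 + R}{8} = \frac{3}{4} + \frac{R}{8}$)
$Y{\left(w \right)} = 0$
$H{\left(M \right)} = 11 M$ ($H{\left(M \right)} = 0 + 11 M = 11 M$)
$T{\left(7,1 \right)} \left(-39\right) + H{\left(3 \right)} = \left(\frac{3}{4} + \frac{1}{8} \cdot 1\right) \left(-39\right) + 11 \cdot 3 = \left(\frac{3}{4} + \frac{1}{8}\right) \left(-39\right) + 33 = \frac{7}{8} \left(-39\right) + 33 = - \frac{273}{8} + 33 = - \frac{9}{8}$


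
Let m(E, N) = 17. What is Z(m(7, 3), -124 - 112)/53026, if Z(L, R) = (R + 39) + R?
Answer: -433/53026 ≈ -0.0081658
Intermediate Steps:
Z(L, R) = 39 + 2*R (Z(L, R) = (39 + R) + R = 39 + 2*R)
Z(m(7, 3), -124 - 112)/53026 = (39 + 2*(-124 - 112))/53026 = (39 + 2*(-236))*(1/53026) = (39 - 472)*(1/53026) = -433*1/53026 = -433/53026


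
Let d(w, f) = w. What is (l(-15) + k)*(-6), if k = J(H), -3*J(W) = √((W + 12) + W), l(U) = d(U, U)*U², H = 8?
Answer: 20250 + 4*√7 ≈ 20261.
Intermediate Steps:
l(U) = U³ (l(U) = U*U² = U³)
J(W) = -√(12 + 2*W)/3 (J(W) = -√((W + 12) + W)/3 = -√((12 + W) + W)/3 = -√(12 + 2*W)/3)
k = -2*√7/3 (k = -√(12 + 2*8)/3 = -√(12 + 16)/3 = -2*√7/3 ≈ -1.7638)
(l(-15) + k)*(-6) = ((-15)³ - 2*√7/3)*(-6) = (-3375 - 2*√7/3)*(-6) = 20250 + 4*√7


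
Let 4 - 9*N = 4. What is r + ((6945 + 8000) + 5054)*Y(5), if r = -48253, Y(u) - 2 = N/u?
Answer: -8255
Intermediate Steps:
N = 0 (N = 4/9 - 1/9*4 = 4/9 - 4/9 = 0)
Y(u) = 2 (Y(u) = 2 + 0/u = 2 + 0 = 2)
r + ((6945 + 8000) + 5054)*Y(5) = -48253 + ((6945 + 8000) + 5054)*2 = -48253 + (14945 + 5054)*2 = -48253 + 19999*2 = -48253 + 39998 = -8255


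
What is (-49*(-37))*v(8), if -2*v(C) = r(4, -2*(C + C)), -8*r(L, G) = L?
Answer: 1813/4 ≈ 453.25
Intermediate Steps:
r(L, G) = -L/8
v(C) = ¼ (v(C) = -(-1)*4/16 = -½*(-½) = ¼)
(-49*(-37))*v(8) = -49*(-37)*(¼) = 1813*(¼) = 1813/4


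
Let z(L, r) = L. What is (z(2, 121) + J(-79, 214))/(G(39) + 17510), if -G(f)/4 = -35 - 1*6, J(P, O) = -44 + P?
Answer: -121/17674 ≈ -0.0068462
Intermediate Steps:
G(f) = 164 (G(f) = -4*(-35 - 1*6) = -4*(-35 - 6) = -4*(-41) = 164)
(z(2, 121) + J(-79, 214))/(G(39) + 17510) = (2 + (-44 - 79))/(164 + 17510) = (2 - 123)/17674 = -121*1/17674 = -121/17674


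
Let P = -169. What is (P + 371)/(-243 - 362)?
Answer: -202/605 ≈ -0.33388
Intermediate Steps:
(P + 371)/(-243 - 362) = (-169 + 371)/(-243 - 362) = 202/(-605) = 202*(-1/605) = -202/605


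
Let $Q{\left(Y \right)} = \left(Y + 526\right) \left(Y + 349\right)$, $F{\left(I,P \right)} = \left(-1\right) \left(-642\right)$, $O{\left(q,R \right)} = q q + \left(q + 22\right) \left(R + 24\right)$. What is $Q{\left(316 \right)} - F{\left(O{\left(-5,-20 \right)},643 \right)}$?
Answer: $559288$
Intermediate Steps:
$O{\left(q,R \right)} = q^{2} + \left(22 + q\right) \left(24 + R\right)$
$F{\left(I,P \right)} = 642$
$Q{\left(Y \right)} = \left(349 + Y\right) \left(526 + Y\right)$ ($Q{\left(Y \right)} = \left(526 + Y\right) \left(349 + Y\right) = \left(349 + Y\right) \left(526 + Y\right)$)
$Q{\left(316 \right)} - F{\left(O{\left(-5,-20 \right)},643 \right)} = \left(183574 + 316^{2} + 875 \cdot 316\right) - 642 = \left(183574 + 99856 + 276500\right) - 642 = 559930 - 642 = 559288$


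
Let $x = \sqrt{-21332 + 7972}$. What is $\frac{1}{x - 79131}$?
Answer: $- \frac{79131}{6261728521} - \frac{4 i \sqrt{835}}{6261728521} \approx -1.2637 \cdot 10^{-5} - 1.8459 \cdot 10^{-8} i$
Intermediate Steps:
$x = 4 i \sqrt{835}$ ($x = \sqrt{-13360} = 4 i \sqrt{835} \approx 115.59 i$)
$\frac{1}{x - 79131} = \frac{1}{4 i \sqrt{835} - 79131} = \frac{1}{-79131 + 4 i \sqrt{835}}$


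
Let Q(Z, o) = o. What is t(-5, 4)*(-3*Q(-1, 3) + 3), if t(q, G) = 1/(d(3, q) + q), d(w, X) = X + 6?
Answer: 3/2 ≈ 1.5000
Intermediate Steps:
d(w, X) = 6 + X
t(q, G) = 1/(6 + 2*q) (t(q, G) = 1/((6 + q) + q) = 1/(6 + 2*q))
t(-5, 4)*(-3*Q(-1, 3) + 3) = (1/(2*(3 - 5)))*(-3*3 + 3) = ((1/2)/(-2))*(-9 + 3) = ((1/2)*(-1/2))*(-6) = -1/4*(-6) = 3/2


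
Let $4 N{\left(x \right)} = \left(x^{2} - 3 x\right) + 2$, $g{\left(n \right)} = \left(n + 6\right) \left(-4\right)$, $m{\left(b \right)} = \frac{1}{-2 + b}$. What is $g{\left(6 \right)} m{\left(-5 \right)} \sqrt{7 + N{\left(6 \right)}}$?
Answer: $\frac{96 \sqrt{3}}{7} \approx 23.754$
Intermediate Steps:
$g{\left(n \right)} = -24 - 4 n$ ($g{\left(n \right)} = \left(6 + n\right) \left(-4\right) = -24 - 4 n$)
$N{\left(x \right)} = \frac{1}{2} - \frac{3 x}{4} + \frac{x^{2}}{4}$ ($N{\left(x \right)} = \frac{\left(x^{2} - 3 x\right) + 2}{4} = \frac{2 + x^{2} - 3 x}{4} = \frac{1}{2} - \frac{3 x}{4} + \frac{x^{2}}{4}$)
$g{\left(6 \right)} m{\left(-5 \right)} \sqrt{7 + N{\left(6 \right)}} = \frac{-24 - 24}{-2 - 5} \sqrt{7 + \left(\frac{1}{2} - \frac{9}{2} + \frac{6^{2}}{4}\right)} = \frac{-24 - 24}{-7} \sqrt{7 + \left(\frac{1}{2} - \frac{9}{2} + \frac{1}{4} \cdot 36\right)} = \left(-48\right) \left(- \frac{1}{7}\right) \sqrt{7 + \left(\frac{1}{2} - \frac{9}{2} + 9\right)} = \frac{48 \sqrt{7 + 5}}{7} = \frac{48 \sqrt{12}}{7} = \frac{48 \cdot 2 \sqrt{3}}{7} = \frac{96 \sqrt{3}}{7}$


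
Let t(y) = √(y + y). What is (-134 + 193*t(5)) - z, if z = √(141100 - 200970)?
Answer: -134 + 193*√10 - I*√59870 ≈ 476.32 - 244.68*I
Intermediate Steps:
t(y) = √2*√y (t(y) = √(2*y) = √2*√y)
z = I*√59870 (z = √(-59870) = I*√59870 ≈ 244.68*I)
(-134 + 193*t(5)) - z = (-134 + 193*(√2*√5)) - I*√59870 = (-134 + 193*√10) - I*√59870 = -134 + 193*√10 - I*√59870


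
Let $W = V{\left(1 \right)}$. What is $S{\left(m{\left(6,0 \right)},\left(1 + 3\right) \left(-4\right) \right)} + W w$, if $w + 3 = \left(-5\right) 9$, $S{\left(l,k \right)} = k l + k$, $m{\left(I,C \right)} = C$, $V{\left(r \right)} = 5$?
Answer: $-256$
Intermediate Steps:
$S{\left(l,k \right)} = k + k l$
$w = -48$ ($w = -3 - 45 = -48$)
$W = 5$
$S{\left(m{\left(6,0 \right)},\left(1 + 3\right) \left(-4\right) \right)} + W w = \left(1 + 3\right) \left(-4\right) \left(1 + 0\right) + 5 \left(-48\right) = 4 \left(-4\right) 1 - 240 = \left(-16\right) 1 - 240 = -16 - 240 = -256$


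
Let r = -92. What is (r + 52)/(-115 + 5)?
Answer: 4/11 ≈ 0.36364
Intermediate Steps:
(r + 52)/(-115 + 5) = (-92 + 52)/(-115 + 5) = -40/(-110) = -1/110*(-40) = 4/11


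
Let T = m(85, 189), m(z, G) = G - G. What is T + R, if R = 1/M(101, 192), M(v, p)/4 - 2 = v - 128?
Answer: -1/100 ≈ -0.010000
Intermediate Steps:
M(v, p) = -504 + 4*v (M(v, p) = 8 + 4*(v - 128) = 8 + 4*(-128 + v) = 8 + (-512 + 4*v) = -504 + 4*v)
m(z, G) = 0
R = -1/100 (R = 1/(-504 + 4*101) = 1/(-504 + 404) = 1/(-100) = -1/100 ≈ -0.010000)
T = 0
T + R = 0 - 1/100 = -1/100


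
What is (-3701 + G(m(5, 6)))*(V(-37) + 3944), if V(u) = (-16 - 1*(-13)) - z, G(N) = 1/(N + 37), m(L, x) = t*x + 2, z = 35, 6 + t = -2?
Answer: -14456540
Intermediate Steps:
t = -8 (t = -6 - 2 = -8)
m(L, x) = 2 - 8*x (m(L, x) = -8*x + 2 = 2 - 8*x)
G(N) = 1/(37 + N)
V(u) = -38 (V(u) = (-16 - 1*(-13)) - 1*35 = (-16 + 13) - 35 = -3 - 35 = -38)
(-3701 + G(m(5, 6)))*(V(-37) + 3944) = (-3701 + 1/(37 + (2 - 8*6)))*(-38 + 3944) = (-3701 + 1/(37 + (2 - 48)))*3906 = (-3701 + 1/(37 - 46))*3906 = (-3701 + 1/(-9))*3906 = (-3701 - 1/9)*3906 = -33310/9*3906 = -14456540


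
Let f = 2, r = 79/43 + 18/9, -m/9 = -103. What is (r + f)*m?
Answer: 232677/43 ≈ 5411.1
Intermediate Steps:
m = 927 (m = -9*(-103) = 927)
r = 165/43 (r = 79*(1/43) + 18*(⅑) = 79/43 + 2 = 165/43 ≈ 3.8372)
(r + f)*m = (165/43 + 2)*927 = (251/43)*927 = 232677/43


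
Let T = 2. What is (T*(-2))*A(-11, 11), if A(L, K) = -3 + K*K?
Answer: -472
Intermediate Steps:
A(L, K) = -3 + K**2
(T*(-2))*A(-11, 11) = (2*(-2))*(-3 + 11**2) = -4*(-3 + 121) = -4*118 = -472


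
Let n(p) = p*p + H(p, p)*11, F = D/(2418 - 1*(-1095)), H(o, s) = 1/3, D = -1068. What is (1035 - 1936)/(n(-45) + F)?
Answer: -59721/134446 ≈ -0.44420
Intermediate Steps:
H(o, s) = ⅓
F = -356/1171 (F = -1068/(2418 - 1*(-1095)) = -1068/(2418 + 1095) = -1068/3513 = -1068*1/3513 = -356/1171 ≈ -0.30401)
n(p) = 11/3 + p² (n(p) = p*p + (⅓)*11 = p² + 11/3 = 11/3 + p²)
(1035 - 1936)/(n(-45) + F) = (1035 - 1936)/((11/3 + (-45)²) - 356/1171) = -901/((11/3 + 2025) - 356/1171) = -901/(6086/3 - 356/1171) = -901/7125638/3513 = -901*3513/7125638 = -59721/134446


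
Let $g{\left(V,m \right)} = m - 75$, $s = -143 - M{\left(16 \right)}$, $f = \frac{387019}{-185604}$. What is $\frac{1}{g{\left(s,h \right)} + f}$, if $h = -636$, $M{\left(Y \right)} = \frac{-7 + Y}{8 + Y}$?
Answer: $- \frac{185604}{132351463} \approx -0.0014024$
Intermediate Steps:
$f = - \frac{387019}{185604}$ ($f = 387019 \left(- \frac{1}{185604}\right) = - \frac{387019}{185604} \approx -2.0852$)
$M{\left(Y \right)} = \frac{-7 + Y}{8 + Y}$
$s = - \frac{1147}{8}$ ($s = -143 - \frac{-7 + 16}{8 + 16} = -143 - \frac{1}{24} \cdot 9 = -143 - \frac{3}{8} = - \frac{1147}{8} \approx -143.38$)
$g{\left(V,m \right)} = -75 + m$ ($g{\left(V,m \right)} = m - 75 = -75 + m$)
$\frac{1}{g{\left(s,h \right)} + f} = \frac{1}{\left(-75 - 636\right) - \frac{387019}{185604}} = \frac{1}{-711 - \frac{387019}{185604}} = \frac{1}{- \frac{132351463}{185604}} = - \frac{185604}{132351463}$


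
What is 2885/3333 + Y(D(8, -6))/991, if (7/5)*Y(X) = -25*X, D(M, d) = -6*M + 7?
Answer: 37094870/23121021 ≈ 1.6044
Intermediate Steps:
D(M, d) = 7 - 6*M
Y(X) = -125*X/7 (Y(X) = 5*(-25*X)/7 = -125*X/7)
2885/3333 + Y(D(8, -6))/991 = 2885/3333 - 125*(7 - 6*8)/7/991 = 2885*(1/3333) - 125*(7 - 48)/7*(1/991) = 2885/3333 - 125/7*(-41)*(1/991) = 2885/3333 + (5125/7)*(1/991) = 2885/3333 + 5125/6937 = 37094870/23121021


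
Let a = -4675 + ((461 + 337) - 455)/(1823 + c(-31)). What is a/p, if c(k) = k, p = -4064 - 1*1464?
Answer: 1196751/1415168 ≈ 0.84566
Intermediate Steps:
p = -5528 (p = -4064 - 1464 = -5528)
a = -1196751/256 (a = -4675 + ((461 + 337) - 455)/(1823 - 31) = -4675 + (798 - 455)/1792 = -4675 + 343*(1/1792) = -4675 + 49/256 = -1196751/256 ≈ -4674.8)
a/p = -1196751/256/(-5528) = -1196751/256*(-1/5528) = 1196751/1415168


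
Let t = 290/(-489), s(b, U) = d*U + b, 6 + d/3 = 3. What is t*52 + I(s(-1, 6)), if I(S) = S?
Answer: -41975/489 ≈ -85.838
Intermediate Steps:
d = -9 (d = -18 + 3*3 = -18 + 9 = -9)
s(b, U) = b - 9*U (s(b, U) = -9*U + b = b - 9*U)
t = -290/489 (t = 290*(-1/489) = -290/489 ≈ -0.59305)
t*52 + I(s(-1, 6)) = -290/489*52 + (-1 - 9*6) = -15080/489 + (-1 - 54) = -15080/489 - 55 = -41975/489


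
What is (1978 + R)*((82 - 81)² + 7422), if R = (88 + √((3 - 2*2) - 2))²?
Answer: 72144137 + 1306448*I*√3 ≈ 7.2144e+7 + 2.2628e+6*I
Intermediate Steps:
R = (88 + I*√3)² (R = (88 + √((3 - 4) - 2))² = (88 + √(-1 - 2))² = (88 + √(-3))² = (88 + I*√3)² ≈ 7741.0 + 304.84*I)
(1978 + R)*((82 - 81)² + 7422) = (1978 + (88 + I*√3)²)*((82 - 81)² + 7422) = (1978 + (88 + I*√3)²)*(1² + 7422) = (1978 + (88 + I*√3)²)*(1 + 7422) = (1978 + (88 + I*√3)²)*7423 = 14682694 + 7423*(88 + I*√3)²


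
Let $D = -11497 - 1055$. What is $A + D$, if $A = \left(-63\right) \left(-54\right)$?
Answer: $-9150$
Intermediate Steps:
$D = -12552$
$A = 3402$
$A + D = 3402 - 12552 = -9150$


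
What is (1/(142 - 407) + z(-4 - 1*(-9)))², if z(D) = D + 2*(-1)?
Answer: 630436/70225 ≈ 8.9774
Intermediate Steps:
z(D) = -2 + D (z(D) = D - 2 = -2 + D)
(1/(142 - 407) + z(-4 - 1*(-9)))² = (1/(142 - 407) + (-2 + (-4 - 1*(-9))))² = (1/(-265) + (-2 + (-4 + 9)))² = (-1/265 + (-2 + 5))² = (-1/265 + 3)² = (794/265)² = 630436/70225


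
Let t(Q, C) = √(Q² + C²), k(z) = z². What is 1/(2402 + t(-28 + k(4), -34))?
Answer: 1201/2884152 - 5*√13/2884152 ≈ 0.00041016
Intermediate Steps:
t(Q, C) = √(C² + Q²)
1/(2402 + t(-28 + k(4), -34)) = 1/(2402 + √((-34)² + (-28 + 4²)²)) = 1/(2402 + √(1156 + (-28 + 16)²)) = 1/(2402 + √(1156 + (-12)²)) = 1/(2402 + √(1156 + 144)) = 1/(2402 + √1300) = 1/(2402 + 10*√13)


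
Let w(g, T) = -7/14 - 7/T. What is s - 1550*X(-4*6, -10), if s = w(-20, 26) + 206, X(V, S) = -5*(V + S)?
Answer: -3422832/13 ≈ -2.6330e+5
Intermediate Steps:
w(g, T) = -½ - 7/T (w(g, T) = -7*1/14 - 7/T = -½ - 7/T)
X(V, S) = -5*S - 5*V (X(V, S) = -5*(S + V) = -5*S - 5*V)
s = 2668/13 (s = (½)*(-14 - 1*26)/26 + 206 = (½)*(1/26)*(-14 - 26) + 206 = (½)*(1/26)*(-40) + 206 = -10/13 + 206 = 2668/13 ≈ 205.23)
s - 1550*X(-4*6, -10) = 2668/13 - 1550*(-5*(-10) - (-20)*6) = 2668/13 - 1550*(50 - 5*(-24)) = 2668/13 - 1550*(50 + 120) = 2668/13 - 1550*170 = 2668/13 - 263500 = -3422832/13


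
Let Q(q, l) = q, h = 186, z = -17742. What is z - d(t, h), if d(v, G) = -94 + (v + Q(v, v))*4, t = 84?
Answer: -18320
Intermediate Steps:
d(v, G) = -94 + 8*v (d(v, G) = -94 + (v + v)*4 = -94 + (2*v)*4 = -94 + 8*v)
z - d(t, h) = -17742 - (-94 + 8*84) = -17742 - (-94 + 672) = -17742 - 1*578 = -17742 - 578 = -18320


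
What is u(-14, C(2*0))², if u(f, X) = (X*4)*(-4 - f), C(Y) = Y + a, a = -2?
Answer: 6400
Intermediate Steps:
C(Y) = -2 + Y (C(Y) = Y - 2 = -2 + Y)
u(f, X) = 4*X*(-4 - f) (u(f, X) = (4*X)*(-4 - f) = 4*X*(-4 - f))
u(-14, C(2*0))² = (-4*(-2 + 2*0)*(4 - 14))² = (-4*(-2 + 0)*(-10))² = (-4*(-2)*(-10))² = (-80)² = 6400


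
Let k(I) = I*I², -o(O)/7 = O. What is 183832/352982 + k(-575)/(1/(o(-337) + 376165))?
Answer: -12700461978881595584/176491 ≈ -7.1961e+13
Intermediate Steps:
o(O) = -7*O
k(I) = I³
183832/352982 + k(-575)/(1/(o(-337) + 376165)) = 183832/352982 + (-575)³/(1/(-7*(-337) + 376165)) = 183832*(1/352982) - 190109375/(1/(2359 + 376165)) = 91916/176491 - 190109375/(1/378524) = 91916/176491 - 190109375/1/378524 = 91916/176491 - 190109375*378524 = 91916/176491 - 71960961062500 = -12700461978881595584/176491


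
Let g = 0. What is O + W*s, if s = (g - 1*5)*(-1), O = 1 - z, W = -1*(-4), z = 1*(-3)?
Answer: 24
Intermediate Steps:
z = -3
W = 4
O = 4 (O = 1 - 1*(-3) = 1 + 3 = 4)
s = 5 (s = (0 - 1*5)*(-1) = (0 - 5)*(-1) = -5*(-1) = 5)
O + W*s = 4 + 4*5 = 4 + 20 = 24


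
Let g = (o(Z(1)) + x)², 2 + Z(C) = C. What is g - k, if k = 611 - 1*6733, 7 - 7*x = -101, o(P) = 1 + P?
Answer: 311642/49 ≈ 6360.0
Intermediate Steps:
Z(C) = -2 + C
x = 108/7 (x = 1 - ⅐*(-101) = 1 + 101/7 = 108/7 ≈ 15.429)
k = -6122 (k = 611 - 6733 = -6122)
g = 11664/49 (g = ((1 + (-2 + 1)) + 108/7)² = ((1 - 1) + 108/7)² = (0 + 108/7)² = (108/7)² = 11664/49 ≈ 238.04)
g - k = 11664/49 - 1*(-6122) = 11664/49 + 6122 = 311642/49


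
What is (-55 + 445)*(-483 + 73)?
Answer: -159900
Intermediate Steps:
(-55 + 445)*(-483 + 73) = 390*(-410) = -159900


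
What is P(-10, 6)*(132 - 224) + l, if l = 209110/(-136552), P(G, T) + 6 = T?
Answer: -104555/68276 ≈ -1.5314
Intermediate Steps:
P(G, T) = -6 + T
l = -104555/68276 (l = 209110*(-1/136552) = -104555/68276 ≈ -1.5314)
P(-10, 6)*(132 - 224) + l = (-6 + 6)*(132 - 224) - 104555/68276 = 0*(-92) - 104555/68276 = 0 - 104555/68276 = -104555/68276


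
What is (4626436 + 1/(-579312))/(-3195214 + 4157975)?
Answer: 2680149892031/557739000432 ≈ 4.8054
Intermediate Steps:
(4626436 + 1/(-579312))/(-3195214 + 4157975) = (4626436 - 1/579312)/962761 = (2680149892031/579312)*(1/962761) = 2680149892031/557739000432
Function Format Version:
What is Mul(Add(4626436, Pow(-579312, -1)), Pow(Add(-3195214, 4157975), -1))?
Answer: Rational(2680149892031, 557739000432) ≈ 4.8054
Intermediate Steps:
Mul(Add(4626436, Pow(-579312, -1)), Pow(Add(-3195214, 4157975), -1)) = Mul(Add(4626436, Rational(-1, 579312)), Pow(962761, -1)) = Mul(Rational(2680149892031, 579312), Rational(1, 962761)) = Rational(2680149892031, 557739000432)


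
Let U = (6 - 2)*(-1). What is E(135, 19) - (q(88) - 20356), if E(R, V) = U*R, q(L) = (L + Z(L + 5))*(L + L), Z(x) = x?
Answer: -12040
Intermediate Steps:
U = -4 (U = 4*(-1) = -4)
q(L) = 2*L*(5 + 2*L) (q(L) = (L + (L + 5))*(L + L) = (L + (5 + L))*(2*L) = (5 + 2*L)*(2*L) = 2*L*(5 + 2*L))
E(R, V) = -4*R
E(135, 19) - (q(88) - 20356) = -4*135 - (2*88*(5 + 2*88) - 20356) = -540 - (2*88*(5 + 176) - 20356) = -540 - (2*88*181 - 20356) = -540 - (31856 - 20356) = -540 - 1*11500 = -540 - 11500 = -12040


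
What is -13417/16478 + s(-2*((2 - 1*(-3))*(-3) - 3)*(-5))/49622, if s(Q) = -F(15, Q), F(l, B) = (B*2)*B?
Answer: -866776387/408835658 ≈ -2.1201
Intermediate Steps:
F(l, B) = 2*B² (F(l, B) = (2*B)*B = 2*B²)
s(Q) = -2*Q²
-13417/16478 + s(-2*((2 - 1*(-3))*(-3) - 3)*(-5))/49622 = -13417/16478 - 2*100*((2 - 1*(-3))*(-3) - 3)²/49622 = -13417*1/16478 - 2*100*((2 + 3)*(-3) - 3)²*(1/49622) = -13417/16478 - 2*100*(5*(-3) - 3)²*(1/49622) = -13417/16478 - 2*100*(-15 - 3)²*(1/49622) = -13417/16478 - 2*(-2*(-18)*(-5))²*(1/49622) = -13417/16478 - 2*(36*(-5))²*(1/49622) = -13417/16478 - 2*(-180)²*(1/49622) = -13417/16478 - 2*32400*(1/49622) = -13417/16478 - 64800*1/49622 = -13417/16478 - 32400/24811 = -866776387/408835658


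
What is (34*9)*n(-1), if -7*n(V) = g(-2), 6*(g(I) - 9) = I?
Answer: -2652/7 ≈ -378.86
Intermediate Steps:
g(I) = 9 + I/6
n(V) = -26/21 (n(V) = -(9 + (⅙)*(-2))/7 = -(9 - ⅓)/7 = -⅐*26/3 = -26/21)
(34*9)*n(-1) = (34*9)*(-26/21) = 306*(-26/21) = -2652/7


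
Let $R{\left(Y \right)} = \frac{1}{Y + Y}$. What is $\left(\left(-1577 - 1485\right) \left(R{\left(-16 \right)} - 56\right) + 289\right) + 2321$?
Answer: $\frac{2786843}{16} \approx 1.7418 \cdot 10^{5}$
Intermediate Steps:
$R{\left(Y \right)} = \frac{1}{2 Y}$
$\left(\left(-1577 - 1485\right) \left(R{\left(-16 \right)} - 56\right) + 289\right) + 2321 = \left(\left(-1577 - 1485\right) \left(\frac{1}{2 \left(-16\right)} - 56\right) + 289\right) + 2321 = \left(- 3062 \left(\frac{1}{2} \left(- \frac{1}{16}\right) - 56\right) + 289\right) + 2321 = \left(- 3062 \left(- \frac{1}{32} - 56\right) + 289\right) + 2321 = \left(\left(-3062\right) \left(- \frac{1793}{32}\right) + 289\right) + 2321 = \left(\frac{2745083}{16} + 289\right) + 2321 = \frac{2749707}{16} + 2321 = \frac{2786843}{16}$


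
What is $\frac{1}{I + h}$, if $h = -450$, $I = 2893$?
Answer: $\frac{1}{2443} \approx 0.00040933$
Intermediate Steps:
$\frac{1}{I + h} = \frac{1}{2893 - 450} = \frac{1}{2443}$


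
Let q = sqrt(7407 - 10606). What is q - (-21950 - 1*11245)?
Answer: 33195 + I*sqrt(3199) ≈ 33195.0 + 56.56*I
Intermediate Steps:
q = I*sqrt(3199) (q = sqrt(-3199) = I*sqrt(3199) ≈ 56.56*I)
q - (-21950 - 1*11245) = I*sqrt(3199) - (-21950 - 1*11245) = I*sqrt(3199) - (-21950 - 11245) = I*sqrt(3199) - 1*(-33195) = I*sqrt(3199) + 33195 = 33195 + I*sqrt(3199)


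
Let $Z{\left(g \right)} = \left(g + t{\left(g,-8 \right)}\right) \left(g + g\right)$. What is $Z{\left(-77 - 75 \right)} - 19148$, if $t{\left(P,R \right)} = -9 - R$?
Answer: $27364$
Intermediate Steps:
$Z{\left(g \right)} = 2 g \left(-1 + g\right)$ ($Z{\left(g \right)} = \left(g - 1\right) \left(g + g\right) = \left(g + \left(-9 + 8\right)\right) 2 g = \left(g - 1\right) 2 g = \left(-1 + g\right) 2 g = 2 g \left(-1 + g\right)$)
$Z{\left(-77 - 75 \right)} - 19148 = 2 \left(-77 - 75\right) \left(-1 - 152\right) - 19148 = 2 \left(-152\right) \left(-1 - 152\right) - 19148 = 2 \left(-152\right) \left(-153\right) - 19148 = 46512 - 19148 = 27364$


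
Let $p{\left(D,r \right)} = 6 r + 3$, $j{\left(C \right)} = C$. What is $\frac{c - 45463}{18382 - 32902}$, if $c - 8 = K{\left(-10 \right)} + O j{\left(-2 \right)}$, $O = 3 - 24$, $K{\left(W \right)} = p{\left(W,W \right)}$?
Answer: $\frac{4547}{1452} \approx 3.1315$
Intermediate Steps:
$p{\left(D,r \right)} = 3 + 6 r$
$K{\left(W \right)} = 3 + 6 W$
$O = -21$ ($O = 3 - 24 = -21$)
$c = -7$ ($c = 8 + \left(\left(3 + 6 \left(-10\right)\right) - -42\right) = 8 + \left(\left(3 - 60\right) + 42\right) = 8 + \left(-57 + 42\right) = 8 - 15 = -7$)
$\frac{c - 45463}{18382 - 32902} = \frac{-7 - 45463}{18382 - 32902} = - \frac{45470}{-14520} = \left(-45470\right) \left(- \frac{1}{14520}\right) = \frac{4547}{1452}$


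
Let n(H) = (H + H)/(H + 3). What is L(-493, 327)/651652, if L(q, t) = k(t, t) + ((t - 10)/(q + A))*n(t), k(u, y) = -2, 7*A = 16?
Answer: -619721/123113354100 ≈ -5.0337e-6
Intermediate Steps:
A = 16/7 (A = (1/7)*16 = 16/7 ≈ 2.2857)
n(H) = 2*H/(3 + H) (n(H) = (2*H)/(3 + H) = 2*H/(3 + H))
L(q, t) = -2 + 2*t*(-10 + t)/((3 + t)*(16/7 + q)) (L(q, t) = -2 + ((t - 10)/(q + 16/7))*(2*t/(3 + t)) = -2 + ((-10 + t)/(16/7 + q))*(2*t/(3 + t)) = -2 + 2*t*(-10 + t)/((3 + t)*(16/7 + q)))
L(-493, 327)/651652 = (2*(-70*327 + 7*327**2 - (3 + 327)*(16 + 7*(-493)))/((3 + 327)*(16 + 7*(-493))))/651652 = (2*(-22890 + 7*106929 - 1*330*(16 - 3451))/(330*(16 - 3451)))*(1/651652) = (2*(1/330)*(-22890 + 748503 - 1*330*(-3435))/(-3435))*(1/651652) = (2*(1/330)*(-1/3435)*(-22890 + 748503 + 1133550))*(1/651652) = (2*(1/330)*(-1/3435)*1859163)*(1/651652) = -619721/188925*1/651652 = -619721/123113354100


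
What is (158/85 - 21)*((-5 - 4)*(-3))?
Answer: -43929/85 ≈ -516.81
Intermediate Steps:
(158/85 - 21)*((-5 - 4)*(-3)) = (158*(1/85) - 21)*(-9*(-3)) = (158/85 - 21)*27 = -1627/85*27 = -43929/85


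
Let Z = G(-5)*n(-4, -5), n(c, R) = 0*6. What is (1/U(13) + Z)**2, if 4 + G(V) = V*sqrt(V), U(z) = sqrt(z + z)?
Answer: 1/26 ≈ 0.038462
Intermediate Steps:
U(z) = sqrt(2)*sqrt(z) (U(z) = sqrt(2*z) = sqrt(2)*sqrt(z))
G(V) = -4 + V**(3/2) (G(V) = -4 + V*sqrt(V) = -4 + V**(3/2))
n(c, R) = 0
Z = 0 (Z = (-4 + (-5)**(3/2))*0 = (-4 - 5*I*sqrt(5))*0 = 0)
(1/U(13) + Z)**2 = (1/(sqrt(2)*sqrt(13)) + 0)**2 = (1/(sqrt(26)) + 0)**2 = (sqrt(26)/26 + 0)**2 = (sqrt(26)/26)**2 = 1/26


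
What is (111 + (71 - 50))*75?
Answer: 9900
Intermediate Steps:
(111 + (71 - 50))*75 = (111 + 21)*75 = 132*75 = 9900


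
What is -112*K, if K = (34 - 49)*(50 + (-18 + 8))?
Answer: 67200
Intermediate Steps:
K = -600 (K = -15*(50 - 10) = -15*40 = -600)
-112*K = -112*(-600) = 67200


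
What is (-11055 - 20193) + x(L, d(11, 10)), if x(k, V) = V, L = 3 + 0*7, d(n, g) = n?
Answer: -31237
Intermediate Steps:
L = 3 (L = 3 + 0 = 3)
(-11055 - 20193) + x(L, d(11, 10)) = (-11055 - 20193) + 11 = -31248 + 11 = -31237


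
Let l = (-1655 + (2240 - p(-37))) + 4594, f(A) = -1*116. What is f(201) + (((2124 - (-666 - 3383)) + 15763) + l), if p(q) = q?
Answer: 27036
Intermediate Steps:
f(A) = -116
l = 5216 (l = (-1655 + (2240 - 1*(-37))) + 4594 = (-1655 + (2240 + 37)) + 4594 = (-1655 + 2277) + 4594 = 622 + 4594 = 5216)
f(201) + (((2124 - (-666 - 3383)) + 15763) + l) = -116 + (((2124 - (-666 - 3383)) + 15763) + 5216) = -116 + (((2124 - 1*(-4049)) + 15763) + 5216) = -116 + (((2124 + 4049) + 15763) + 5216) = -116 + ((6173 + 15763) + 5216) = -116 + (21936 + 5216) = -116 + 27152 = 27036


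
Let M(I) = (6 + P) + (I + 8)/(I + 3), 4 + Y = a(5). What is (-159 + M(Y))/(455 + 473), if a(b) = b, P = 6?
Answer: -579/3712 ≈ -0.15598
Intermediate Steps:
Y = 1 (Y = -4 + 5 = 1)
M(I) = 12 + (8 + I)/(3 + I) (M(I) = (6 + 6) + (I + 8)/(I + 3) = 12 + (8 + I)/(3 + I))
(-159 + M(Y))/(455 + 473) = (-159 + (44 + 13*1)/(3 + 1))/(455 + 473) = (-159 + (44 + 13)/4)/928 = (-159 + (1/4)*57)*(1/928) = (-159 + 57/4)*(1/928) = -579/4*1/928 = -579/3712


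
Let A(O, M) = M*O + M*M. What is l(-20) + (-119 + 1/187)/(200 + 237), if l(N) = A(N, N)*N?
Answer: -1307526252/81719 ≈ -16000.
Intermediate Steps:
A(O, M) = M² + M*O (A(O, M) = M*O + M² = M² + M*O)
l(N) = 2*N³ (l(N) = (N*(N + N))*N = (N*(2*N))*N = (2*N²)*N = 2*N³)
l(-20) + (-119 + 1/187)/(200 + 237) = 2*(-20)³ + (-119 + 1/187)/(200 + 237) = 2*(-8000) + (-119 + 1/187)/437 = -16000 - 22252/187*1/437 = -16000 - 22252/81719 = -1307526252/81719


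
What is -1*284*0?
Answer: 0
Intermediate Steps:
-1*284*0 = -284*0 = 0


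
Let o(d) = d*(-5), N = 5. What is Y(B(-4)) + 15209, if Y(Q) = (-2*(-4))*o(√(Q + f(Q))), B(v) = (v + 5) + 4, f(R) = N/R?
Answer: 15209 - 40*√6 ≈ 15111.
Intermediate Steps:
f(R) = 5/R
B(v) = 9 + v (B(v) = (5 + v) + 4 = 9 + v)
o(d) = -5*d
Y(Q) = -40*√(Q + 5/Q) (Y(Q) = (-2*(-4))*(-5*√(Q + 5/Q)) = 8*(-5*√(Q + 5/Q)) = -40*√(Q + 5/Q))
Y(B(-4)) + 15209 = -40*√((9 - 4) + 5/(9 - 4)) + 15209 = -40*√(5 + 5/5) + 15209 = -40*√(5 + 5*(⅕)) + 15209 = -40*√(5 + 1) + 15209 = -40*√6 + 15209 = 15209 - 40*√6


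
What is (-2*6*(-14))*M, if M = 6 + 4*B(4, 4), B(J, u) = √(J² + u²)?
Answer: 1008 + 2688*√2 ≈ 4809.4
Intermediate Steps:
M = 6 + 16*√2 (M = 6 + 4*√(4² + 4²) = 6 + 4*√(16 + 16) = 6 + 4*√32 = 6 + 4*(4*√2) = 6 + 16*√2 ≈ 28.627)
(-2*6*(-14))*M = (-2*6*(-14))*(6 + 16*√2) = (-12*(-14))*(6 + 16*√2) = 168*(6 + 16*√2) = 1008 + 2688*√2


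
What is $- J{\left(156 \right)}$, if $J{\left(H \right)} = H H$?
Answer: $-24336$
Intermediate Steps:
$J{\left(H \right)} = H^{2}$
$- J{\left(156 \right)} = - 156^{2} = \left(-1\right) 24336 = -24336$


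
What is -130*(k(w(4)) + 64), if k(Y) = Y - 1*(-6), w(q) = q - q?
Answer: -9100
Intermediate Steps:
w(q) = 0
k(Y) = 6 + Y (k(Y) = Y + 6 = 6 + Y)
-130*(k(w(4)) + 64) = -130*((6 + 0) + 64) = -130*(6 + 64) = -130*70 = -9100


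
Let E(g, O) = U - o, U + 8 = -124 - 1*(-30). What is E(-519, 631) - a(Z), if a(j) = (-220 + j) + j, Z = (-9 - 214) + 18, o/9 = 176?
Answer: -1056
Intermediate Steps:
o = 1584 (o = 9*176 = 1584)
U = -102 (U = -8 + (-124 - 1*(-30)) = -8 + (-124 + 30) = -8 - 94 = -102)
E(g, O) = -1686 (E(g, O) = -102 - 1*1584 = -102 - 1584 = -1686)
Z = -205 (Z = -223 + 18 = -205)
a(j) = -220 + 2*j
E(-519, 631) - a(Z) = -1686 - (-220 + 2*(-205)) = -1686 - (-220 - 410) = -1686 - 1*(-630) = -1686 + 630 = -1056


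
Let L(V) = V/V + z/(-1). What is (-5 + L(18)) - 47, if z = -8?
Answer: -43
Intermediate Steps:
L(V) = 9 (L(V) = V/V - 8/(-1) = 1 - 8*(-1) = 1 + 8 = 9)
(-5 + L(18)) - 47 = (-5 + 9) - 47 = 4 - 47 = -43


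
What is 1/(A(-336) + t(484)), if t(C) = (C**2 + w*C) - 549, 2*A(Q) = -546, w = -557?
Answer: -1/36154 ≈ -2.7659e-5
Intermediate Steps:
A(Q) = -273 (A(Q) = (1/2)*(-546) = -273)
t(C) = -549 + C**2 - 557*C (t(C) = (C**2 - 557*C) - 549 = -549 + C**2 - 557*C)
1/(A(-336) + t(484)) = 1/(-273 + (-549 + 484**2 - 557*484)) = 1/(-273 + (-549 + 234256 - 269588)) = 1/(-273 - 35881) = 1/(-36154) = -1/36154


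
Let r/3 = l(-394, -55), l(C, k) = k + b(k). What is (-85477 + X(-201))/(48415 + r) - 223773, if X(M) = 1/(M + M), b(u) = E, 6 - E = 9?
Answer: -4339637745541/19392882 ≈ -2.2377e+5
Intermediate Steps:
E = -3 (E = 6 - 1*9 = 6 - 9 = -3)
b(u) = -3
l(C, k) = -3 + k (l(C, k) = k - 3 = -3 + k)
X(M) = 1/(2*M)
r = -174 (r = 3*(-3 - 55) = 3*(-58) = -174)
(-85477 + X(-201))/(48415 + r) - 223773 = (-85477 + (1/2)/(-201))/(48415 - 174) - 223773 = (-85477 + (1/2)*(-1/201))/48241 - 223773 = (-85477 - 1/402)*(1/48241) - 223773 = -34361755/402*1/48241 - 223773 = -34361755/19392882 - 223773 = -4339637745541/19392882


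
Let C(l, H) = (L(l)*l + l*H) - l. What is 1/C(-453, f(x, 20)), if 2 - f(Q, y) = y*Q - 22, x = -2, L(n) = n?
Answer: 1/176670 ≈ 5.6603e-6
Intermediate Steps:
f(Q, y) = 24 - Q*y (f(Q, y) = 2 - (y*Q - 22) = 2 - (Q*y - 22) = 2 - (-22 + Q*y) = 2 + (22 - Q*y) = 24 - Q*y)
C(l, H) = l**2 - l + H*l (C(l, H) = (l*l + l*H) - l = (l**2 + H*l) - l = l**2 - l + H*l)
1/C(-453, f(x, 20)) = 1/(-453*(-1 + (24 - 1*(-2)*20) - 453)) = 1/(-453*(-1 + (24 + 40) - 453)) = 1/(-453*(-1 + 64 - 453)) = 1/(-453*(-390)) = 1/176670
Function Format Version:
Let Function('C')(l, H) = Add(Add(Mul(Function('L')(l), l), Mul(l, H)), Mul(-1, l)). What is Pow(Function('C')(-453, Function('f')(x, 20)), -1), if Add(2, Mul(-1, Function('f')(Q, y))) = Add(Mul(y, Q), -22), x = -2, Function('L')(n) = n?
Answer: Rational(1, 176670) ≈ 5.6603e-6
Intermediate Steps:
Function('f')(Q, y) = Add(24, Mul(-1, Q, y)) (Function('f')(Q, y) = Add(2, Mul(-1, Add(Mul(y, Q), -22))) = Add(2, Mul(-1, Add(Mul(Q, y), -22))) = Add(2, Mul(-1, Add(-22, Mul(Q, y)))) = Add(2, Add(22, Mul(-1, Q, y))) = Add(24, Mul(-1, Q, y)))
Function('C')(l, H) = Add(Pow(l, 2), Mul(-1, l), Mul(H, l)) (Function('C')(l, H) = Add(Add(Mul(l, l), Mul(l, H)), Mul(-1, l)) = Add(Add(Pow(l, 2), Mul(H, l)), Mul(-1, l)) = Add(Pow(l, 2), Mul(-1, l), Mul(H, l)))
Pow(Function('C')(-453, Function('f')(x, 20)), -1) = Pow(Mul(-453, Add(-1, Add(24, Mul(-1, -2, 20)), -453)), -1) = Pow(Mul(-453, Add(-1, Add(24, 40), -453)), -1) = Pow(Mul(-453, Add(-1, 64, -453)), -1) = Pow(Mul(-453, -390), -1) = Pow(176670, -1) = Rational(1, 176670)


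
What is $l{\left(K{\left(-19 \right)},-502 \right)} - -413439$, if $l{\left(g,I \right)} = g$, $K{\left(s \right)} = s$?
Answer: $413420$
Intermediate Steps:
$l{\left(K{\left(-19 \right)},-502 \right)} - -413439 = -19 - -413439 = -19 + 413439 = 413420$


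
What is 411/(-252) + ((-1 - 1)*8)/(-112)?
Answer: -125/84 ≈ -1.4881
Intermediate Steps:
411/(-252) + ((-1 - 1)*8)/(-112) = 411*(-1/252) - 2*8*(-1/112) = -137/84 - 16*(-1/112) = -137/84 + ⅐ = -125/84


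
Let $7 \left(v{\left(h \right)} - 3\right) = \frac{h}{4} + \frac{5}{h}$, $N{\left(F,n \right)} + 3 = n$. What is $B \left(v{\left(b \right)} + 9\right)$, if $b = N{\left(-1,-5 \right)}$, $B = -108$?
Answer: $- \frac{2511}{2} \approx -1255.5$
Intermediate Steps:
$N{\left(F,n \right)} = -3 + n$
$b = -8$ ($b = -3 - 5 = -8$)
$v{\left(h \right)} = 3 + \frac{h}{28} + \frac{5}{7 h}$ ($v{\left(h \right)} = 3 + \frac{\frac{h}{4} + \frac{5}{h}}{7} = 3 + \frac{\frac{5}{h} + \frac{h}{4}}{7} = 3 + \left(\frac{h}{28} + \frac{5}{7 h}\right) = 3 + \frac{h}{28} + \frac{5}{7 h}$)
$B \left(v{\left(b \right)} + 9\right) = - 108 \left(\frac{20 - 8 \left(84 - 8\right)}{28 \left(-8\right)} + 9\right) = - 108 \left(\frac{1}{28} \left(- \frac{1}{8}\right) \left(20 - 608\right) + 9\right) = - 108 \left(\frac{1}{28} \left(- \frac{1}{8}\right) \left(-588\right) + 9\right) = - 108 \left(\frac{21}{8} + 9\right) = \left(-108\right) \frac{93}{8} = - \frac{2511}{2}$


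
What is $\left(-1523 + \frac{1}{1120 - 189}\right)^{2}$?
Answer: $\frac{2010474439744}{866761} \approx 2.3195 \cdot 10^{6}$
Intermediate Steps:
$\left(-1523 + \frac{1}{1120 - 189}\right)^{2} = \left(-1523 + \frac{1}{931}\right)^{2} = \left(- \frac{1417912}{931}\right)^{2} = \frac{2010474439744}{866761}$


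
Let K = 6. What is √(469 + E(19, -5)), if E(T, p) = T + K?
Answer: √494 ≈ 22.226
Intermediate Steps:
E(T, p) = 6 + T (E(T, p) = T + 6 = 6 + T)
√(469 + E(19, -5)) = √(469 + (6 + 19)) = √(469 + 25) = √494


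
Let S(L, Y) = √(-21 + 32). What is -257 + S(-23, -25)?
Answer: -257 + √11 ≈ -253.68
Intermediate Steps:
S(L, Y) = √11
-257 + S(-23, -25) = -257 + √11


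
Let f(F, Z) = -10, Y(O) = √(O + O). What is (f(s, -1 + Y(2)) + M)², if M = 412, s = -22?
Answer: 161604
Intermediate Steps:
Y(O) = √2*√O (Y(O) = √(2*O) = √2*√O)
(f(s, -1 + Y(2)) + M)² = (-10 + 412)² = 402² = 161604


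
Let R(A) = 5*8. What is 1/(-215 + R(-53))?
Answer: -1/175 ≈ -0.0057143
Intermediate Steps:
R(A) = 40
1/(-215 + R(-53)) = 1/(-215 + 40) = 1/(-175) = -1/175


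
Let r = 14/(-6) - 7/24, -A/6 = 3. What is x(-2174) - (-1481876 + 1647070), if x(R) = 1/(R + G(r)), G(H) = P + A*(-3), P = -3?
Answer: -350706863/2123 ≈ -1.6519e+5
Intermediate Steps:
A = -18 (A = -6*3 = -18)
r = -21/8 (r = 14*(-⅙) - 7*1/24 = -7/3 - 7/24 = -21/8 ≈ -2.6250)
G(H) = 51 (G(H) = -3 - 18*(-3) = -3 + 54 = 51)
x(R) = 1/(51 + R) (x(R) = 1/(R + 51) = 1/(51 + R))
x(-2174) - (-1481876 + 1647070) = 1/(51 - 2174) - (-1481876 + 1647070) = 1/(-2123) - 1*165194 = -1/2123 - 165194 = -350706863/2123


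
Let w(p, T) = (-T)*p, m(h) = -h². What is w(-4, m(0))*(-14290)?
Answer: 0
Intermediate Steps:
w(p, T) = -T*p
w(-4, m(0))*(-14290) = -1*(-1*0²)*(-4)*(-14290) = -1*(-1*0)*(-4)*(-14290) = -1*0*(-4)*(-14290) = 0*(-14290) = 0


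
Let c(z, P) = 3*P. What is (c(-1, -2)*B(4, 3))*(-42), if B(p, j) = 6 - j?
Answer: 756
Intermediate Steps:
(c(-1, -2)*B(4, 3))*(-42) = ((3*(-2))*(6 - 1*3))*(-42) = -6*(6 - 3)*(-42) = -6*3*(-42) = -18*(-42) = 756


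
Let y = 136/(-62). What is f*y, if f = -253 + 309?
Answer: -3808/31 ≈ -122.84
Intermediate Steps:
f = 56
y = -68/31 (y = 136*(-1/62) = -68/31 ≈ -2.1936)
f*y = 56*(-68/31) = -3808/31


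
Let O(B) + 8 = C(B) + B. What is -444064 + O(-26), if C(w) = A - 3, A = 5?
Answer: -444096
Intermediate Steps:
C(w) = 2 (C(w) = 5 - 3 = 2)
O(B) = -6 + B (O(B) = -8 + (2 + B) = -6 + B)
-444064 + O(-26) = -444064 + (-6 - 26) = -444064 - 32 = -444096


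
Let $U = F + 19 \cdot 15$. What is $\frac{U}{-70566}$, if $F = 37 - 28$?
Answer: $- \frac{49}{11761} \approx -0.0041663$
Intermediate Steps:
$F = 9$ ($F = 37 - 28 = 9$)
$U = 294$ ($U = 9 + 19 \cdot 15 = 9 + 285 = 294$)
$\frac{U}{-70566} = \frac{294}{-70566} = 294 \left(- \frac{1}{70566}\right) = - \frac{49}{11761}$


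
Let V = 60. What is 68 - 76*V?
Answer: -4492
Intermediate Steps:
68 - 76*V = 68 - 76*60 = 68 - 4560 = -4492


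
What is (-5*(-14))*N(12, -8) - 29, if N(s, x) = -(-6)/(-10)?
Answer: -71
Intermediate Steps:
N(s, x) = -⅗ (N(s, x) = -(-6)*(-1)/10 = -1*⅗ = -⅗)
(-5*(-14))*N(12, -8) - 29 = -5*(-14)*(-⅗) - 29 = 70*(-⅗) - 29 = -42 - 29 = -71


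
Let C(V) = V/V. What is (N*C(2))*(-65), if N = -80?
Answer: 5200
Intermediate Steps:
C(V) = 1
(N*C(2))*(-65) = -80*1*(-65) = -80*(-65) = 5200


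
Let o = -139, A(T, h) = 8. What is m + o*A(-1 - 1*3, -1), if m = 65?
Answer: -1047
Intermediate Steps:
m + o*A(-1 - 1*3, -1) = 65 - 139*8 = 65 - 1112 = -1047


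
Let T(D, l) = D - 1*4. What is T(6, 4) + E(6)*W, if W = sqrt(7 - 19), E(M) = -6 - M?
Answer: 2 - 24*I*sqrt(3) ≈ 2.0 - 41.569*I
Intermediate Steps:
T(D, l) = -4 + D (T(D, l) = D - 4 = -4 + D)
W = 2*I*sqrt(3) (W = sqrt(-12) = 2*I*sqrt(3) ≈ 3.4641*I)
T(6, 4) + E(6)*W = (-4 + 6) + (-6 - 1*6)*(2*I*sqrt(3)) = 2 + (-6 - 6)*(2*I*sqrt(3)) = 2 - 24*I*sqrt(3)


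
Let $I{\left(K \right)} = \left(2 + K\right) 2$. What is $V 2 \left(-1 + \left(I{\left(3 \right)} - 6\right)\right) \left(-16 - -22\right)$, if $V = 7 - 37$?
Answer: $-1080$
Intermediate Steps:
$I{\left(K \right)} = 4 + 2 K$
$V = -30$
$V 2 \left(-1 + \left(I{\left(3 \right)} - 6\right)\right) \left(-16 - -22\right) = - 30 \cdot 2 \left(-1 + \left(\left(4 + 2 \cdot 3\right) - 6\right)\right) \left(-16 - -22\right) = - 30 \cdot 2 \left(-1 + \left(\left(4 + 6\right) - 6\right)\right) \left(-16 + 22\right) = - 30 \cdot 2 \left(-1 + \left(10 - 6\right)\right) 6 = - 30 \cdot 2 \left(-1 + 4\right) 6 = - 30 \cdot 2 \cdot 3 \cdot 6 = \left(-30\right) 6 \cdot 6 = \left(-180\right) 6 = -1080$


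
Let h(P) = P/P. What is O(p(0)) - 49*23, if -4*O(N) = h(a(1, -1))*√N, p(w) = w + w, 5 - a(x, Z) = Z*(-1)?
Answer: -1127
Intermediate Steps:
a(x, Z) = 5 + Z (a(x, Z) = 5 - Z*(-1) = 5 - (-1)*Z = 5 + Z)
p(w) = 2*w
h(P) = 1
O(N) = -√N/4
O(p(0)) - 49*23 = -√(2*0)/4 - 49*23 = -√0/4 - 1127 = -¼*0 - 1127 = 0 - 1127 = -1127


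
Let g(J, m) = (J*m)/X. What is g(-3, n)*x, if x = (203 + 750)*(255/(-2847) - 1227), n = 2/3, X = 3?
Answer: 2219552248/2847 ≈ 7.7961e+5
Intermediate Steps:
n = ⅔ (n = (⅓)*2 = ⅔ ≈ 0.66667)
g(J, m) = J*m/3 (g(J, m) = (J*m)/3 = (J*m)*(⅓) = J*m/3)
x = -1109776124/949 (x = 953*(255*(-1/2847) - 1227) = 953*(-85/949 - 1227) = 953*(-1164508/949) = -1109776124/949 ≈ -1.1694e+6)
g(-3, n)*x = ((⅓)*(-3)*(⅔))*(-1109776124/949) = -⅔*(-1109776124/949) = 2219552248/2847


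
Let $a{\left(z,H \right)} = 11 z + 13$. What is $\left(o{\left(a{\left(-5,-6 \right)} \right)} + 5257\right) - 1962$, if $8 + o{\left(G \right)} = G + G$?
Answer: $3203$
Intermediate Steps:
$a{\left(z,H \right)} = 13 + 11 z$
$o{\left(G \right)} = -8 + 2 G$ ($o{\left(G \right)} = -8 + \left(G + G\right) = -8 + 2 G$)
$\left(o{\left(a{\left(-5,-6 \right)} \right)} + 5257\right) - 1962 = \left(\left(-8 + 2 \left(13 + 11 \left(-5\right)\right)\right) + 5257\right) - 1962 = \left(\left(-8 + 2 \left(13 - 55\right)\right) + 5257\right) - 1962 = \left(\left(-8 + 2 \left(-42\right)\right) + 5257\right) - 1962 = \left(\left(-8 - 84\right) + 5257\right) - 1962 = \left(-92 + 5257\right) - 1962 = 5165 - 1962 = 3203$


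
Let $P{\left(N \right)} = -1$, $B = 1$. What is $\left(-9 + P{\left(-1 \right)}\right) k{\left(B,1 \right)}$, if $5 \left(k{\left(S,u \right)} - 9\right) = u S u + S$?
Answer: $-94$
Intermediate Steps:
$k{\left(S,u \right)} = 9 + \frac{S}{5} + \frac{S u^{2}}{5}$ ($k{\left(S,u \right)} = 9 + \frac{u S u + S}{5} = 9 + \frac{S u u + S}{5} = 9 + \frac{S u^{2} + S}{5} = 9 + \frac{S + S u^{2}}{5} = 9 + \left(\frac{S}{5} + \frac{S u^{2}}{5}\right) = 9 + \frac{S}{5} + \frac{S u^{2}}{5}$)
$\left(-9 + P{\left(-1 \right)}\right) k{\left(B,1 \right)} = \left(-9 - 1\right) \left(9 + \frac{1}{5} \cdot 1 + \frac{1}{5} \cdot 1 \cdot 1^{2}\right) = - 10 \left(9 + \frac{1}{5} + \frac{1}{5} \cdot 1 \cdot 1\right) = - 10 \left(9 + \frac{1}{5} + \frac{1}{5}\right) = \left(-10\right) \frac{47}{5} = -94$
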